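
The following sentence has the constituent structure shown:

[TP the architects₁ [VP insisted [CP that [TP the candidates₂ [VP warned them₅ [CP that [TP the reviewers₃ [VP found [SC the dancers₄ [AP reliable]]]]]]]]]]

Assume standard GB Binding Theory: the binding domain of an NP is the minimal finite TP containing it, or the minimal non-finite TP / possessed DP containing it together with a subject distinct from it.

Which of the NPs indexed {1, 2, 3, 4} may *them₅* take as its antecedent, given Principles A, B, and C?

{1}

*them* is a pronoun, so Principle B applies: it must be free in its binding domain.
Binding domain of *them₅*: the embedded TP, whose subject is the candidates₂.
*the architects₁* c-commands the pronoun but from outside its binding domain, and is not c-commanded by it → coindexation permitted.
*the candidates₂* c-commands the pronoun within its binding domain → coindexation would violate Principle B.
*the reviewers₃*: the pronoun c-commands this R-expression → coindexation would violate Principle C on *the reviewers₃*.
*the dancers₄*: the pronoun c-commands this R-expression → coindexation would violate Principle C on *the dancers₄*.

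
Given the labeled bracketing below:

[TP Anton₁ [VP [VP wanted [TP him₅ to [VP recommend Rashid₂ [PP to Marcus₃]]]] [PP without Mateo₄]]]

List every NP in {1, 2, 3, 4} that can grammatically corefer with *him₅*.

*him* is a pronoun, so Principle B applies: it must be free in its binding domain.
Binding domain of *him₅*: the matrix TP, whose subject is Anton₁.
*Anton₁* c-commands the pronoun within its binding domain → coindexation would violate Principle B.
*Rashid₂*: the pronoun c-commands this R-expression → coindexation would violate Principle C on *Rashid₂*.
*Marcus₃*: the pronoun c-commands this R-expression → coindexation would violate Principle C on *Marcus₃*.
*Mateo₄* and the pronoun do not c-command one another → neither Principle B nor Principle C is at stake; coindexation permitted.

{4}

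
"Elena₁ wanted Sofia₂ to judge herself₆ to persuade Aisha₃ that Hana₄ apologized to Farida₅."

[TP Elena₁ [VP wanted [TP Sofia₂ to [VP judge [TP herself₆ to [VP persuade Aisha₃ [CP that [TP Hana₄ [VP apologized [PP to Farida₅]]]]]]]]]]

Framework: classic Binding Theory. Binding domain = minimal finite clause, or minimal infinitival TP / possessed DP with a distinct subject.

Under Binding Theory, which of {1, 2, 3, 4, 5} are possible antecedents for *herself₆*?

*herself* is an anaphor, so Principle A applies: it must be bound in its binding domain.
Binding domain of *herself₆*: the embedded TP, whose subject is Sofia₂.
*Elena₁* c-commands the anaphor but is outside its binding domain → cannot satisfy Principle A.
*Sofia₂* c-commands the anaphor within its binding domain → licit binder.
*Aisha₃* does not c-command the anaphor → cannot bind it.
*Hana₄* does not c-command the anaphor → cannot bind it.
*Farida₅* does not c-command the anaphor → cannot bind it.

{2}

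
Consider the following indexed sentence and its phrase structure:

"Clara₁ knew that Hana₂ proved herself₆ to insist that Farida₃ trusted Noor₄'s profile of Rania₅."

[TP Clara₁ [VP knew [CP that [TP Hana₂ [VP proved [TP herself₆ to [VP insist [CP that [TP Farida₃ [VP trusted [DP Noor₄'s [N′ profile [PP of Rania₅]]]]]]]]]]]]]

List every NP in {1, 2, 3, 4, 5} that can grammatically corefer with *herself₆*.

*herself* is an anaphor, so Principle A applies: it must be bound in its binding domain.
Binding domain of *herself₆*: the embedded TP, whose subject is Hana₂.
*Clara₁* c-commands the anaphor but is outside its binding domain → cannot satisfy Principle A.
*Hana₂* c-commands the anaphor within its binding domain → licit binder.
*Farida₃* does not c-command the anaphor → cannot bind it.
*Noor₄* does not c-command the anaphor → cannot bind it.
*Rania₅* does not c-command the anaphor → cannot bind it.

{2}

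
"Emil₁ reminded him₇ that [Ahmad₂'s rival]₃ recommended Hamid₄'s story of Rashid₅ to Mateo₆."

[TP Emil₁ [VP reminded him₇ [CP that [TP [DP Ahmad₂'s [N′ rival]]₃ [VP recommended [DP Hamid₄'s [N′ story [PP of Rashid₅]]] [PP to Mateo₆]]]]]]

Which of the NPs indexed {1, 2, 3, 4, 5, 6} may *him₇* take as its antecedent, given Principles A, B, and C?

none

*him* is a pronoun, so Principle B applies: it must be free in its binding domain.
Binding domain of *him₇*: the matrix TP, whose subject is Emil₁.
*Emil₁* c-commands the pronoun within its binding domain → coindexation would violate Principle B.
*Ahmad₂*: the pronoun c-commands this R-expression → coindexation would violate Principle C on *Ahmad₂*.
*[Ahmad₂'s rival]₃*: the pronoun c-commands this R-expression → coindexation would violate Principle C on *[Ahmad₂'s rival]₃*.
*Hamid₄*: the pronoun c-commands this R-expression → coindexation would violate Principle C on *Hamid₄*.
*Rashid₅*: the pronoun c-commands this R-expression → coindexation would violate Principle C on *Rashid₅*.
*Mateo₆*: the pronoun c-commands this R-expression → coindexation would violate Principle C on *Mateo₆*.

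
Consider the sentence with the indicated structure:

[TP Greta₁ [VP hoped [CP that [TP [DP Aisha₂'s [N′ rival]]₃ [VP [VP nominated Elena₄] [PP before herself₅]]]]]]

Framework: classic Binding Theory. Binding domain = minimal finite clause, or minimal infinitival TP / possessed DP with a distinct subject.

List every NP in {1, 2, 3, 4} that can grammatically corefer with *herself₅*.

{3}

*herself* is an anaphor, so Principle A applies: it must be bound in its binding domain.
Binding domain of *herself₅*: the embedded TP, whose subject is [Aisha₂'s rival]₃.
*Greta₁* c-commands the anaphor but is outside its binding domain → cannot satisfy Principle A.
*Aisha₂* does not c-command the anaphor → cannot bind it.
*[Aisha₂'s rival]₃* c-commands the anaphor within its binding domain → licit binder.
*Elena₄* does not c-command the anaphor → cannot bind it.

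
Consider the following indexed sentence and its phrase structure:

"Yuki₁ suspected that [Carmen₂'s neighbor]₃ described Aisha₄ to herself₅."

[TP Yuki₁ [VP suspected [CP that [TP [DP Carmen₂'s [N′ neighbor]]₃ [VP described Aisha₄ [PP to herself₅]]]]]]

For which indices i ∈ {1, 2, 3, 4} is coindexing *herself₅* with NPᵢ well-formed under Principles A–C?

*herself* is an anaphor, so Principle A applies: it must be bound in its binding domain.
Binding domain of *herself₅*: the embedded TP, whose subject is [Carmen₂'s neighbor]₃.
*Yuki₁* c-commands the anaphor but is outside its binding domain → cannot satisfy Principle A.
*Carmen₂* does not c-command the anaphor → cannot bind it.
*[Carmen₂'s neighbor]₃* c-commands the anaphor within its binding domain → licit binder.
*Aisha₄* c-commands the anaphor within its binding domain → licit binder.

{3, 4}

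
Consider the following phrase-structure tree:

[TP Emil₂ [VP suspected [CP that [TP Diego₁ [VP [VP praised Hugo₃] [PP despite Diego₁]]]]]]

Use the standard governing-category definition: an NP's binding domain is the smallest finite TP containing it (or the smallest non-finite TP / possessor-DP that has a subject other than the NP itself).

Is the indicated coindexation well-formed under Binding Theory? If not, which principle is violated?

Principle C

The two coindexed NPs are *Diego₁* (the higher occurrence) and *Diego₁* (the lower occurrence).
*Diego₁* (the lower occurrence) is an R-expression. Principle C requires it to be free everywhere.
*Diego₁* (the higher occurrence) c-commands it and carries the same index.
The R-expression is bound → Principle C violation.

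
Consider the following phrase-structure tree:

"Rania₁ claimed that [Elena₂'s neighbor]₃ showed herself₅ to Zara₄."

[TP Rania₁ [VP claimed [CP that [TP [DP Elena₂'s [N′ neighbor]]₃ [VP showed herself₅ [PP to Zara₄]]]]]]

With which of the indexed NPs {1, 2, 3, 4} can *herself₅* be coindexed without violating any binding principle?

{3}

*herself* is an anaphor, so Principle A applies: it must be bound in its binding domain.
Binding domain of *herself₅*: the embedded TP, whose subject is [Elena₂'s neighbor]₃.
*Rania₁* c-commands the anaphor but is outside its binding domain → cannot satisfy Principle A.
*Elena₂* does not c-command the anaphor → cannot bind it.
*[Elena₂'s neighbor]₃* c-commands the anaphor within its binding domain → licit binder.
*Zara₄* does not c-command the anaphor → cannot bind it.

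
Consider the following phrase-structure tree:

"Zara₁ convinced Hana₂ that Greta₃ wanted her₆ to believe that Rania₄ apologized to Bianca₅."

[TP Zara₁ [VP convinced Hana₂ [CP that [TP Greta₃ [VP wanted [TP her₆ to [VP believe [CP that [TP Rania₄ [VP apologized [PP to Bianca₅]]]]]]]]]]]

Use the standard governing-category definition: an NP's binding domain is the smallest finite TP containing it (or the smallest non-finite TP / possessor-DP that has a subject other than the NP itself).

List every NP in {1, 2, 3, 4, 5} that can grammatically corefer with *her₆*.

*her* is a pronoun, so Principle B applies: it must be free in its binding domain.
Binding domain of *her₆*: the embedded TP, whose subject is Greta₃.
*Zara₁* c-commands the pronoun but from outside its binding domain, and is not c-commanded by it → coindexation permitted.
*Hana₂* c-commands the pronoun but from outside its binding domain, and is not c-commanded by it → coindexation permitted.
*Greta₃* c-commands the pronoun within its binding domain → coindexation would violate Principle B.
*Rania₄*: the pronoun c-commands this R-expression → coindexation would violate Principle C on *Rania₄*.
*Bianca₅*: the pronoun c-commands this R-expression → coindexation would violate Principle C on *Bianca₅*.

{1, 2}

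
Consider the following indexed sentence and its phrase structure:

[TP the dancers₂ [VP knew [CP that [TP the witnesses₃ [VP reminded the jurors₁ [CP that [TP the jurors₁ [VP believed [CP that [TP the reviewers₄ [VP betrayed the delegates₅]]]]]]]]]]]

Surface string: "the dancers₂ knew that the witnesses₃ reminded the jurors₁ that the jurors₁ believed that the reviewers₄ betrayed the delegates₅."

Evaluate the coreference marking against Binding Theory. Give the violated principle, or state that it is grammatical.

The two coindexed NPs are *the jurors₁* (the lower occurrence) and *the jurors₁* (the higher occurrence).
*the jurors₁* (the lower occurrence) is an R-expression. Principle C requires it to be free everywhere.
*the jurors₁* (the higher occurrence) c-commands it and carries the same index.
The R-expression is bound → Principle C violation.

Principle C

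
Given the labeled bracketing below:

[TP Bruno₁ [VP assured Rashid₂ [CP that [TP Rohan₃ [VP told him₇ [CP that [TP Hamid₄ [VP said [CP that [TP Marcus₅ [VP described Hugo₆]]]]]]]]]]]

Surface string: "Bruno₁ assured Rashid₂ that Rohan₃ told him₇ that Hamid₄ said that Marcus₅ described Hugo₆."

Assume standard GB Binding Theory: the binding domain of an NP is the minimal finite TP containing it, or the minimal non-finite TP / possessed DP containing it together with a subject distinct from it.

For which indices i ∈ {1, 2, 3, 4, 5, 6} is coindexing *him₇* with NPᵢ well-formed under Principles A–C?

{1, 2}

*him* is a pronoun, so Principle B applies: it must be free in its binding domain.
Binding domain of *him₇*: the embedded TP, whose subject is Rohan₃.
*Bruno₁* c-commands the pronoun but from outside its binding domain, and is not c-commanded by it → coindexation permitted.
*Rashid₂* c-commands the pronoun but from outside its binding domain, and is not c-commanded by it → coindexation permitted.
*Rohan₃* c-commands the pronoun within its binding domain → coindexation would violate Principle B.
*Hamid₄*: the pronoun c-commands this R-expression → coindexation would violate Principle C on *Hamid₄*.
*Marcus₅*: the pronoun c-commands this R-expression → coindexation would violate Principle C on *Marcus₅*.
*Hugo₆*: the pronoun c-commands this R-expression → coindexation would violate Principle C on *Hugo₆*.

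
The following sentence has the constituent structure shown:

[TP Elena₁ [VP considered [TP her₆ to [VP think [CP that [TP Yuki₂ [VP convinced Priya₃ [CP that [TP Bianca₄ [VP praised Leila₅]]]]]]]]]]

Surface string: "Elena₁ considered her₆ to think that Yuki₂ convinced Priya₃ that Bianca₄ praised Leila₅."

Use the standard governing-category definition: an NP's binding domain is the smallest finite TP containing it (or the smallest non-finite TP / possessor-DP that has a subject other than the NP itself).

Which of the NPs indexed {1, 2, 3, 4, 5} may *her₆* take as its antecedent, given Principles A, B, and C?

none

*her* is a pronoun, so Principle B applies: it must be free in its binding domain.
Binding domain of *her₆*: the matrix TP, whose subject is Elena₁.
*Elena₁* c-commands the pronoun within its binding domain → coindexation would violate Principle B.
*Yuki₂*: the pronoun c-commands this R-expression → coindexation would violate Principle C on *Yuki₂*.
*Priya₃*: the pronoun c-commands this R-expression → coindexation would violate Principle C on *Priya₃*.
*Bianca₄*: the pronoun c-commands this R-expression → coindexation would violate Principle C on *Bianca₄*.
*Leila₅*: the pronoun c-commands this R-expression → coindexation would violate Principle C on *Leila₅*.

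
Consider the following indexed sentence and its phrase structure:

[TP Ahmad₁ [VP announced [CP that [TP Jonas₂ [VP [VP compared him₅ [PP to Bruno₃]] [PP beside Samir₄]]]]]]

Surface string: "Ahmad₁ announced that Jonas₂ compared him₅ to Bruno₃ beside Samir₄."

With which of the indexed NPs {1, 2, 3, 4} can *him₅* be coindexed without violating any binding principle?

{1, 4}

*him* is a pronoun, so Principle B applies: it must be free in its binding domain.
Binding domain of *him₅*: the embedded TP, whose subject is Jonas₂.
*Ahmad₁* c-commands the pronoun but from outside its binding domain, and is not c-commanded by it → coindexation permitted.
*Jonas₂* c-commands the pronoun within its binding domain → coindexation would violate Principle B.
*Bruno₃*: the pronoun c-commands this R-expression → coindexation would violate Principle C on *Bruno₃*.
*Samir₄* and the pronoun do not c-command one another → neither Principle B nor Principle C is at stake; coindexation permitted.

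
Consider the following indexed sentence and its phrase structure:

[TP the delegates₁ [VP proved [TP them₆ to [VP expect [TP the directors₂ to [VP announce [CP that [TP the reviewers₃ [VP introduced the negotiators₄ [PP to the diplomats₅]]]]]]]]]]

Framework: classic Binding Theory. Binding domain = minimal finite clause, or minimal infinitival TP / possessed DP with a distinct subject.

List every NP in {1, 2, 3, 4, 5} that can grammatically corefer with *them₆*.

none

*them* is a pronoun, so Principle B applies: it must be free in its binding domain.
Binding domain of *them₆*: the matrix TP, whose subject is the delegates₁.
*the delegates₁* c-commands the pronoun within its binding domain → coindexation would violate Principle B.
*the directors₂*: the pronoun c-commands this R-expression → coindexation would violate Principle C on *the directors₂*.
*the reviewers₃*: the pronoun c-commands this R-expression → coindexation would violate Principle C on *the reviewers₃*.
*the negotiators₄*: the pronoun c-commands this R-expression → coindexation would violate Principle C on *the negotiators₄*.
*the diplomats₅*: the pronoun c-commands this R-expression → coindexation would violate Principle C on *the diplomats₅*.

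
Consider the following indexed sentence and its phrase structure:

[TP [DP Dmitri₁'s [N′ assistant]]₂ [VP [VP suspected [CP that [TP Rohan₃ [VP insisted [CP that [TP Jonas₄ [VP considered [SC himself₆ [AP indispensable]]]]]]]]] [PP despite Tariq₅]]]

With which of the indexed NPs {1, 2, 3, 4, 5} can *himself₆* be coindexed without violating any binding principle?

{4}

*himself* is an anaphor, so Principle A applies: it must be bound in its binding domain.
Binding domain of *himself₆*: the embedded TP, whose subject is Jonas₄.
*Dmitri₁* does not c-command the anaphor → cannot bind it.
*[Dmitri₁'s assistant]₂* c-commands the anaphor but is outside its binding domain → cannot satisfy Principle A.
*Rohan₃* c-commands the anaphor but is outside its binding domain → cannot satisfy Principle A.
*Jonas₄* c-commands the anaphor within its binding domain → licit binder.
*Tariq₅* does not c-command the anaphor → cannot bind it.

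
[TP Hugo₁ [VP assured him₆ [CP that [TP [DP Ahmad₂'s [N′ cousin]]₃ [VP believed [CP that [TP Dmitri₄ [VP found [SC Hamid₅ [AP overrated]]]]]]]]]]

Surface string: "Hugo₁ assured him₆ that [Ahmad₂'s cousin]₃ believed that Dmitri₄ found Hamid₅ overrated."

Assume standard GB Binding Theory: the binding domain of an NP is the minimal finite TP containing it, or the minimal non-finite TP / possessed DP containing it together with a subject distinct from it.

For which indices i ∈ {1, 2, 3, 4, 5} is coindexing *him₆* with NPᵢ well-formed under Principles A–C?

*him* is a pronoun, so Principle B applies: it must be free in its binding domain.
Binding domain of *him₆*: the matrix TP, whose subject is Hugo₁.
*Hugo₁* c-commands the pronoun within its binding domain → coindexation would violate Principle B.
*Ahmad₂*: the pronoun c-commands this R-expression → coindexation would violate Principle C on *Ahmad₂*.
*[Ahmad₂'s cousin]₃*: the pronoun c-commands this R-expression → coindexation would violate Principle C on *[Ahmad₂'s cousin]₃*.
*Dmitri₄*: the pronoun c-commands this R-expression → coindexation would violate Principle C on *Dmitri₄*.
*Hamid₅*: the pronoun c-commands this R-expression → coindexation would violate Principle C on *Hamid₅*.

none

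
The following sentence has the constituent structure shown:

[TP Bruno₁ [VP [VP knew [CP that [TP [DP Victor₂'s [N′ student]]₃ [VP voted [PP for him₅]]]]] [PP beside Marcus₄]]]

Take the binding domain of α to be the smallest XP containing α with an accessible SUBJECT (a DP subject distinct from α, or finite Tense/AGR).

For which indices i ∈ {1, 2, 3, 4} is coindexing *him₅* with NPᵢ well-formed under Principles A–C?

*him* is a pronoun, so Principle B applies: it must be free in its binding domain.
Binding domain of *him₅*: the embedded TP, whose subject is [Victor₂'s student]₃.
*Bruno₁* c-commands the pronoun but from outside its binding domain, and is not c-commanded by it → coindexation permitted.
*Victor₂* and the pronoun do not c-command one another → neither Principle B nor Principle C is at stake; coindexation permitted.
*[Victor₂'s student]₃* c-commands the pronoun within its binding domain → coindexation would violate Principle B.
*Marcus₄* and the pronoun do not c-command one another → neither Principle B nor Principle C is at stake; coindexation permitted.

{1, 2, 4}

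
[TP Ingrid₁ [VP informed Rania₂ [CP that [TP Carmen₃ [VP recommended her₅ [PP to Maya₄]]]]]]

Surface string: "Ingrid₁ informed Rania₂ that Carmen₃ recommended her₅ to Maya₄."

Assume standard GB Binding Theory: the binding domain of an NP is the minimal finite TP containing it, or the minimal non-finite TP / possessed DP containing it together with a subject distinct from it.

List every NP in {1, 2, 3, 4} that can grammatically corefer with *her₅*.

{1, 2}

*her* is a pronoun, so Principle B applies: it must be free in its binding domain.
Binding domain of *her₅*: the embedded TP, whose subject is Carmen₃.
*Ingrid₁* c-commands the pronoun but from outside its binding domain, and is not c-commanded by it → coindexation permitted.
*Rania₂* c-commands the pronoun but from outside its binding domain, and is not c-commanded by it → coindexation permitted.
*Carmen₃* c-commands the pronoun within its binding domain → coindexation would violate Principle B.
*Maya₄*: the pronoun c-commands this R-expression → coindexation would violate Principle C on *Maya₄*.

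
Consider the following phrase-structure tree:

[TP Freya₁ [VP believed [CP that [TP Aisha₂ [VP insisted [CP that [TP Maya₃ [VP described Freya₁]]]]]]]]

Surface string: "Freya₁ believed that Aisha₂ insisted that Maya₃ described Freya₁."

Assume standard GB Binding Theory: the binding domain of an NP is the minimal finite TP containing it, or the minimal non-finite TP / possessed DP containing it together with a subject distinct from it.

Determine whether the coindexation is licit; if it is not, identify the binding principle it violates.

The two coindexed NPs are *Freya₁* (the lower occurrence) and *Freya₁* (the higher occurrence).
*Freya₁* (the lower occurrence) is an R-expression. Principle C requires it to be free everywhere.
*Freya₁* (the higher occurrence) c-commands it and carries the same index.
The R-expression is bound → Principle C violation.

Principle C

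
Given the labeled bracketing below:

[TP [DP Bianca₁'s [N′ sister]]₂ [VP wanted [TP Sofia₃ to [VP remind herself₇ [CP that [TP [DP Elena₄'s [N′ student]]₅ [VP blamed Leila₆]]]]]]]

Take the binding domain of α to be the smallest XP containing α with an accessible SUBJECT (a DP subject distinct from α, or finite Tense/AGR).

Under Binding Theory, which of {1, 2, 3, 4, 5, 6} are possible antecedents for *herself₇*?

{3}

*herself* is an anaphor, so Principle A applies: it must be bound in its binding domain.
Binding domain of *herself₇*: the embedded TP, whose subject is Sofia₃.
*Bianca₁* does not c-command the anaphor → cannot bind it.
*[Bianca₁'s sister]₂* c-commands the anaphor but is outside its binding domain → cannot satisfy Principle A.
*Sofia₃* c-commands the anaphor within its binding domain → licit binder.
*Elena₄* does not c-command the anaphor → cannot bind it.
*[Elena₄'s student]₅* does not c-command the anaphor → cannot bind it.
*Leila₆* does not c-command the anaphor → cannot bind it.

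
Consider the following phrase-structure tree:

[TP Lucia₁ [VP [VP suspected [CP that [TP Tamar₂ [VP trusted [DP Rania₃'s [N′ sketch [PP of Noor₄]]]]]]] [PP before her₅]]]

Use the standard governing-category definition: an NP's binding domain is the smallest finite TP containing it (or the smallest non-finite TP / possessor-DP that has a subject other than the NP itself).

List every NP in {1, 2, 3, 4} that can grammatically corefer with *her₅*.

*her* is a pronoun, so Principle B applies: it must be free in its binding domain.
Binding domain of *her₅*: the matrix TP, whose subject is Lucia₁.
*Lucia₁* c-commands the pronoun within its binding domain → coindexation would violate Principle B.
*Tamar₂* and the pronoun do not c-command one another → neither Principle B nor Principle C is at stake; coindexation permitted.
*Rania₃* and the pronoun do not c-command one another → neither Principle B nor Principle C is at stake; coindexation permitted.
*Noor₄* and the pronoun do not c-command one another → neither Principle B nor Principle C is at stake; coindexation permitted.

{2, 3, 4}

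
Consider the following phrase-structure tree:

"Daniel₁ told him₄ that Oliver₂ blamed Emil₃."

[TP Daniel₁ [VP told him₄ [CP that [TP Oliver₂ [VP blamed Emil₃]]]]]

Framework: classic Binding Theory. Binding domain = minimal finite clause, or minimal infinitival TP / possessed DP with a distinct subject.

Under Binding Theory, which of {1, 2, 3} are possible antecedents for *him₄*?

*him* is a pronoun, so Principle B applies: it must be free in its binding domain.
Binding domain of *him₄*: the matrix TP, whose subject is Daniel₁.
*Daniel₁* c-commands the pronoun within its binding domain → coindexation would violate Principle B.
*Oliver₂*: the pronoun c-commands this R-expression → coindexation would violate Principle C on *Oliver₂*.
*Emil₃*: the pronoun c-commands this R-expression → coindexation would violate Principle C on *Emil₃*.

none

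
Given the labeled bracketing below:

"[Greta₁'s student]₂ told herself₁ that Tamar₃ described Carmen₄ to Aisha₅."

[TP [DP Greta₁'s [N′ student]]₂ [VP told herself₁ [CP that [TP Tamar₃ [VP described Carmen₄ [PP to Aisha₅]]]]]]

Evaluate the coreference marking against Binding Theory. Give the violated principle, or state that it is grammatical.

The two coindexed NPs are *Greta₁* and *herself₁*.
*herself₁* is an anaphor. Principle A requires it to be bound within its binding domain — the matrix TP, whose subject is [Greta₁'s student]₂.
Within that domain it is c-commanded by *[Greta₁'s student]₂*, which does not share its index.
*Greta₁* does not c-command the anaphor at all.
The anaphor is unbound in its domain → Principle A violation.

Principle A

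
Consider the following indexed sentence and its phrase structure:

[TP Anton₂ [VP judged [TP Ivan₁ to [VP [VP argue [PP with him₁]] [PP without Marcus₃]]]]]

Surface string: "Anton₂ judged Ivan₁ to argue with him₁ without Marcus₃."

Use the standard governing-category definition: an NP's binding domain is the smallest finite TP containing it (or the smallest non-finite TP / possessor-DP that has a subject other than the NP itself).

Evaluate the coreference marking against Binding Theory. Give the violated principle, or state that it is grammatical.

The two coindexed NPs are *Ivan₁* and *him₁*.
*him₁* is a pronoun. Its binding domain is the embedded TP, whose subject is Ivan₁.
*Ivan₁* c-commands it within that domain and carries the same index.
The pronoun is locally bound → Principle B violation.

Principle B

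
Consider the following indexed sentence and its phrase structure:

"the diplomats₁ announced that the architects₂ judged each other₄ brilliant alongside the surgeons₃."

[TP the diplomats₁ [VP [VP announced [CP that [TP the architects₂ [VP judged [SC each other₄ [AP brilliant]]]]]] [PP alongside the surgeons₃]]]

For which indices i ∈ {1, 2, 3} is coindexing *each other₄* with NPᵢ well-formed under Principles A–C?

{2}

*each other* is an anaphor, so Principle A applies: it must be bound in its binding domain.
Binding domain of *each other₄*: the embedded TP, whose subject is the architects₂.
*the diplomats₁* c-commands the anaphor but is outside its binding domain → cannot satisfy Principle A.
*the architects₂* c-commands the anaphor within its binding domain → licit binder.
*the surgeons₃* does not c-command the anaphor → cannot bind it.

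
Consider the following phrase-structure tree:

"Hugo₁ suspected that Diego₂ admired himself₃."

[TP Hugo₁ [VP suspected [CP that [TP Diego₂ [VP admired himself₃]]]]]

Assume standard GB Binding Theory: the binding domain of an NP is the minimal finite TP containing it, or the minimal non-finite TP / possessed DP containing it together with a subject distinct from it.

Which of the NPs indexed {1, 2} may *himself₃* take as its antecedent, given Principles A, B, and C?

*himself* is an anaphor, so Principle A applies: it must be bound in its binding domain.
Binding domain of *himself₃*: the embedded TP, whose subject is Diego₂.
*Hugo₁* c-commands the anaphor but is outside its binding domain → cannot satisfy Principle A.
*Diego₂* c-commands the anaphor within its binding domain → licit binder.

{2}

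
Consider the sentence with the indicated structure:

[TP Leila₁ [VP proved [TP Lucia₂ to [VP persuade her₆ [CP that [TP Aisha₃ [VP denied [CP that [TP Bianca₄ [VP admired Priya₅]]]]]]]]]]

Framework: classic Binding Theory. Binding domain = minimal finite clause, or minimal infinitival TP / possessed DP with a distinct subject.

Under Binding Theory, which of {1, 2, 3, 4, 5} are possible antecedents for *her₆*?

*her* is a pronoun, so Principle B applies: it must be free in its binding domain.
Binding domain of *her₆*: the embedded TP, whose subject is Lucia₂.
*Leila₁* c-commands the pronoun but from outside its binding domain, and is not c-commanded by it → coindexation permitted.
*Lucia₂* c-commands the pronoun within its binding domain → coindexation would violate Principle B.
*Aisha₃*: the pronoun c-commands this R-expression → coindexation would violate Principle C on *Aisha₃*.
*Bianca₄*: the pronoun c-commands this R-expression → coindexation would violate Principle C on *Bianca₄*.
*Priya₅*: the pronoun c-commands this R-expression → coindexation would violate Principle C on *Priya₅*.

{1}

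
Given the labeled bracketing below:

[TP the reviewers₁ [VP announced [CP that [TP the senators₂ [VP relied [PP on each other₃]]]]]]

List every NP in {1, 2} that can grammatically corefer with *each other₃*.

{2}

*each other* is an anaphor, so Principle A applies: it must be bound in its binding domain.
Binding domain of *each other₃*: the embedded TP, whose subject is the senators₂.
*the reviewers₁* c-commands the anaphor but is outside its binding domain → cannot satisfy Principle A.
*the senators₂* c-commands the anaphor within its binding domain → licit binder.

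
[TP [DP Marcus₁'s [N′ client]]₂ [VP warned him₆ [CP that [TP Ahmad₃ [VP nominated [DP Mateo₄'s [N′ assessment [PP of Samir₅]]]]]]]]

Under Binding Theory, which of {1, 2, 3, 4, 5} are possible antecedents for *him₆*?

*him* is a pronoun, so Principle B applies: it must be free in its binding domain.
Binding domain of *him₆*: the matrix TP, whose subject is [Marcus₁'s client]₂.
*Marcus₁* and the pronoun do not c-command one another → neither Principle B nor Principle C is at stake; coindexation permitted.
*[Marcus₁'s client]₂* c-commands the pronoun within its binding domain → coindexation would violate Principle B.
*Ahmad₃*: the pronoun c-commands this R-expression → coindexation would violate Principle C on *Ahmad₃*.
*Mateo₄*: the pronoun c-commands this R-expression → coindexation would violate Principle C on *Mateo₄*.
*Samir₅*: the pronoun c-commands this R-expression → coindexation would violate Principle C on *Samir₅*.

{1}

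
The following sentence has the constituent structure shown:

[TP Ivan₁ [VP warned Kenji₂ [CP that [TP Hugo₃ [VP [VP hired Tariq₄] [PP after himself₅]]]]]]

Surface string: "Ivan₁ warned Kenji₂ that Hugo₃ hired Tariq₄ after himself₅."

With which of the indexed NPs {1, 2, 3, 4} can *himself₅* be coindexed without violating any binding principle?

{3}

*himself* is an anaphor, so Principle A applies: it must be bound in its binding domain.
Binding domain of *himself₅*: the embedded TP, whose subject is Hugo₃.
*Ivan₁* c-commands the anaphor but is outside its binding domain → cannot satisfy Principle A.
*Kenji₂* c-commands the anaphor but is outside its binding domain → cannot satisfy Principle A.
*Hugo₃* c-commands the anaphor within its binding domain → licit binder.
*Tariq₄* does not c-command the anaphor → cannot bind it.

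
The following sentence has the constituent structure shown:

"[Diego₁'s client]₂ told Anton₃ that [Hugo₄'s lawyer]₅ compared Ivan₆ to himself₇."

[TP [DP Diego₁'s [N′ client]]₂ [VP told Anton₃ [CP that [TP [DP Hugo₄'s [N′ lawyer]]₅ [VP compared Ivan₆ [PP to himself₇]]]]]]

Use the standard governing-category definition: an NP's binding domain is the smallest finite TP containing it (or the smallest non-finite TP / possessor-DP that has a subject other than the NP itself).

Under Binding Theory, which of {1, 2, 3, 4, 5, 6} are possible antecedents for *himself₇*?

{5, 6}

*himself* is an anaphor, so Principle A applies: it must be bound in its binding domain.
Binding domain of *himself₇*: the embedded TP, whose subject is [Hugo₄'s lawyer]₅.
*Diego₁* does not c-command the anaphor → cannot bind it.
*[Diego₁'s client]₂* c-commands the anaphor but is outside its binding domain → cannot satisfy Principle A.
*Anton₃* c-commands the anaphor but is outside its binding domain → cannot satisfy Principle A.
*Hugo₄* does not c-command the anaphor → cannot bind it.
*[Hugo₄'s lawyer]₅* c-commands the anaphor within its binding domain → licit binder.
*Ivan₆* c-commands the anaphor within its binding domain → licit binder.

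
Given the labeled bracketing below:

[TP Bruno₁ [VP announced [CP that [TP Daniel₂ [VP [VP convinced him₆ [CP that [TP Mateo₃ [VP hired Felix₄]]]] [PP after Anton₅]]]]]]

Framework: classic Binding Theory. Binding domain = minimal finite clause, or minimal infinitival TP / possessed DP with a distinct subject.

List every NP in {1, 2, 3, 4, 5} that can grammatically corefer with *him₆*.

*him* is a pronoun, so Principle B applies: it must be free in its binding domain.
Binding domain of *him₆*: the embedded TP, whose subject is Daniel₂.
*Bruno₁* c-commands the pronoun but from outside its binding domain, and is not c-commanded by it → coindexation permitted.
*Daniel₂* c-commands the pronoun within its binding domain → coindexation would violate Principle B.
*Mateo₃*: the pronoun c-commands this R-expression → coindexation would violate Principle C on *Mateo₃*.
*Felix₄*: the pronoun c-commands this R-expression → coindexation would violate Principle C on *Felix₄*.
*Anton₅* and the pronoun do not c-command one another → neither Principle B nor Principle C is at stake; coindexation permitted.

{1, 5}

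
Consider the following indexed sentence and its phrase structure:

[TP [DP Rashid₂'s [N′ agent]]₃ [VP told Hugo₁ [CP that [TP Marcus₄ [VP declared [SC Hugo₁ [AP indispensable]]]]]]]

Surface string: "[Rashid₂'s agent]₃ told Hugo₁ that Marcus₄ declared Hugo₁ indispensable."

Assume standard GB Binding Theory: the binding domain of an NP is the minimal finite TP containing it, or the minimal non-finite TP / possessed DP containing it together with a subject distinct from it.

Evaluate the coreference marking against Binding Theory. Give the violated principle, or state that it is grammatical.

Principle C

The two coindexed NPs are *Hugo₁* (the lower occurrence) and *Hugo₁* (the higher occurrence).
*Hugo₁* (the lower occurrence) is an R-expression. Principle C requires it to be free everywhere.
*Hugo₁* (the higher occurrence) c-commands it and carries the same index.
The R-expression is bound → Principle C violation.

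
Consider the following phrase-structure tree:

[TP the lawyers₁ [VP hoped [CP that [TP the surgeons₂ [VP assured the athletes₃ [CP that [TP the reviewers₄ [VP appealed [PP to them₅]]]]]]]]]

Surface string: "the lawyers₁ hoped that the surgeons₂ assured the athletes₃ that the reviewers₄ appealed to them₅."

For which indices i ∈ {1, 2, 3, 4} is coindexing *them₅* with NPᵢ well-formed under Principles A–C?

{1, 2, 3}

*them* is a pronoun, so Principle B applies: it must be free in its binding domain.
Binding domain of *them₅*: the embedded TP, whose subject is the reviewers₄.
*the lawyers₁* c-commands the pronoun but from outside its binding domain, and is not c-commanded by it → coindexation permitted.
*the surgeons₂* c-commands the pronoun but from outside its binding domain, and is not c-commanded by it → coindexation permitted.
*the athletes₃* c-commands the pronoun but from outside its binding domain, and is not c-commanded by it → coindexation permitted.
*the reviewers₄* c-commands the pronoun within its binding domain → coindexation would violate Principle B.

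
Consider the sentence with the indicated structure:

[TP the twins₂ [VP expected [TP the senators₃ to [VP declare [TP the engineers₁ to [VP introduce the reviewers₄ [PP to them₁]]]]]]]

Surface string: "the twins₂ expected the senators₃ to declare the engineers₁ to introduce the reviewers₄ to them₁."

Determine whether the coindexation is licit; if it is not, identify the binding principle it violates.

Principle B

The two coindexed NPs are *the engineers₁* and *them₁*.
*them₁* is a pronoun. Its binding domain is the embedded TP, whose subject is the engineers₁.
*the engineers₁* c-commands it within that domain and carries the same index.
The pronoun is locally bound → Principle B violation.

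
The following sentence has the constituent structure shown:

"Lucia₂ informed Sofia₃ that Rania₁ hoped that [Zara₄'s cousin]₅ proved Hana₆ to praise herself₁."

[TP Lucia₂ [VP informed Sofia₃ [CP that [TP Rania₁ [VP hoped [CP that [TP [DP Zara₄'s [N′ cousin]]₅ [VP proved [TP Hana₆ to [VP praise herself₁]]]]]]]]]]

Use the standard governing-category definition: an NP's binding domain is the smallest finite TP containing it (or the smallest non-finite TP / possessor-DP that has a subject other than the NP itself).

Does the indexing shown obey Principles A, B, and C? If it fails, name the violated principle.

The two coindexed NPs are *Rania₁* and *herself₁*.
*herself₁* is an anaphor. Principle A requires it to be bound within its binding domain — the embedded TP, whose subject is Hana₆.
Within that domain it is c-commanded by *Hana₆*, which does not share its index.
*Rania₁* does c-command the anaphor, but from outside its binding domain.
The anaphor is unbound in its domain → Principle A violation.

Principle A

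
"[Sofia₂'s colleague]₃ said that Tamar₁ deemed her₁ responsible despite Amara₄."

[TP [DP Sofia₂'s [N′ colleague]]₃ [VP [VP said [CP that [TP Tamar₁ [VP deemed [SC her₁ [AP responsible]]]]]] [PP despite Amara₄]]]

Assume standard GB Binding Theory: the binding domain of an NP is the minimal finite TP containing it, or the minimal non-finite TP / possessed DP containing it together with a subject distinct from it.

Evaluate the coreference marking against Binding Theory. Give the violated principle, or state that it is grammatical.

The two coindexed NPs are *Tamar₁* and *her₁*.
*her₁* is a pronoun. Its binding domain is the embedded TP, whose subject is Tamar₁.
*Tamar₁* c-commands it within that domain and carries the same index.
The pronoun is locally bound → Principle B violation.

Principle B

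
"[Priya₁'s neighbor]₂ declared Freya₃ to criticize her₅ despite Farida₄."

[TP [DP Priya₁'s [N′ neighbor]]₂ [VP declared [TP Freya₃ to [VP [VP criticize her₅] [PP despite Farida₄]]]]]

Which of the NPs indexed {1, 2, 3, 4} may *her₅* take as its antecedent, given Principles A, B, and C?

*her* is a pronoun, so Principle B applies: it must be free in its binding domain.
Binding domain of *her₅*: the embedded TP, whose subject is Freya₃.
*Priya₁* and the pronoun do not c-command one another → neither Principle B nor Principle C is at stake; coindexation permitted.
*[Priya₁'s neighbor]₂* c-commands the pronoun but from outside its binding domain, and is not c-commanded by it → coindexation permitted.
*Freya₃* c-commands the pronoun within its binding domain → coindexation would violate Principle B.
*Farida₄* and the pronoun do not c-command one another → neither Principle B nor Principle C is at stake; coindexation permitted.

{1, 2, 4}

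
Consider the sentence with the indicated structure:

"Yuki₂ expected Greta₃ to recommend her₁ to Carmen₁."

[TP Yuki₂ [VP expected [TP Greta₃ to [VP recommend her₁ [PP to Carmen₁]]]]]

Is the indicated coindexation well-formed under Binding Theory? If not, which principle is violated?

The two coindexed NPs are *her₁* and *Carmen₁*.
*Carmen₁* is an R-expression. Principle C requires it to be free everywhere.
*her₁* c-commands it and carries the same index.
The R-expression is bound → Principle C violation.

Principle C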